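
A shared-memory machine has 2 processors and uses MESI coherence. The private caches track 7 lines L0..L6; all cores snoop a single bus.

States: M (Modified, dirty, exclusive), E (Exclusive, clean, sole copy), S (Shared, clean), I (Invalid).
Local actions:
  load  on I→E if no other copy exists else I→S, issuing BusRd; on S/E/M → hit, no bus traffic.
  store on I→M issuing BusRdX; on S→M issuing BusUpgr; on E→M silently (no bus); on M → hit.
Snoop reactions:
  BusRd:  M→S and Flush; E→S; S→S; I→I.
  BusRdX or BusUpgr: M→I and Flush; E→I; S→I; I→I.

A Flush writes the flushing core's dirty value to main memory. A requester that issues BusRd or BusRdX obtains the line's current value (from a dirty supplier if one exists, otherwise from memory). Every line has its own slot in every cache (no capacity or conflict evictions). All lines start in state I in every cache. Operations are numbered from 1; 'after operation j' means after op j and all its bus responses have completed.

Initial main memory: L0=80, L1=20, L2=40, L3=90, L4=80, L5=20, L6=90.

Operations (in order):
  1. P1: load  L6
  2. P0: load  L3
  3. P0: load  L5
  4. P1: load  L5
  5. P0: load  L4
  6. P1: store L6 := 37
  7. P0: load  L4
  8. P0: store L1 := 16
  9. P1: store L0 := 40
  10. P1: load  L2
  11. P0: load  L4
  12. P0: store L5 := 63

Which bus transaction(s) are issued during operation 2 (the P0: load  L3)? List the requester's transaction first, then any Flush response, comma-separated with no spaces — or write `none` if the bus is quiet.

[1] P1: load  L6 | P0:I, P1:E(90) | bus: BusRd
[2] P0: load  L3 | P0:E(90), P1:I | bus: BusRd
[3] P0: load  L5 | P0:E(20), P1:I | bus: BusRd
[4] P1: load  L5 | P0:S(20), P1:S(20) | bus: BusRd
[5] P0: load  L4 | P0:E(80), P1:I | bus: BusRd
[6] P1: store L6 := 37 | P0:I, P1:M(37) | bus: none
[7] P0: load  L4 | P0:E(80), P1:I | bus: none
[8] P0: store L1 := 16 | P0:M(16), P1:I | bus: BusRdX
[9] P1: store L0 := 40 | P0:I, P1:M(40) | bus: BusRdX
[10] P1: load  L2 | P0:I, P1:E(40) | bus: BusRd
[11] P0: load  L4 | P0:E(80), P1:I | bus: none
[12] P0: store L5 := 63 | P0:M(63), P1:I | bus: BusUpgr

bus = BusRd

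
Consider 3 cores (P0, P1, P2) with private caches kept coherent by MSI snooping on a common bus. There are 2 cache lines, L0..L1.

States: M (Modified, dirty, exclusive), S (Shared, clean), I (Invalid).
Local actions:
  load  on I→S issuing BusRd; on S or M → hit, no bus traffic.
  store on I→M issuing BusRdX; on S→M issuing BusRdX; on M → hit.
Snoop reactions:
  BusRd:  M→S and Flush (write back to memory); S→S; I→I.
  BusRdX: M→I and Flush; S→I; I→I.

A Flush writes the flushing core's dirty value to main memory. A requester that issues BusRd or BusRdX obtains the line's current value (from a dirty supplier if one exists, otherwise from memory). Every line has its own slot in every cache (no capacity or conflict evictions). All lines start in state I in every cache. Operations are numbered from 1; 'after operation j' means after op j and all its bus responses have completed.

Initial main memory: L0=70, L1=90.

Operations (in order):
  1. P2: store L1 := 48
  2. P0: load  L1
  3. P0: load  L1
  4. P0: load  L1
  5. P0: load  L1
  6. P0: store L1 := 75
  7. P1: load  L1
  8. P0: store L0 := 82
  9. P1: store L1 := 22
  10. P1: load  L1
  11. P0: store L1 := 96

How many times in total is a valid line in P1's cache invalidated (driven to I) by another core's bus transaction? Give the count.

  op1 P2: store L1 := 48 → I/I/M on L1; bus BusRdX; mem=90
  op2 P0: load  L1 → S/I/S on L1; bus BusRd Flush; mem=48
  op3 P0: load  L1 → S/I/S on L1; bus (none); mem=48
  op4 P0: load  L1 → S/I/S on L1; bus (none); mem=48
  op5 P0: load  L1 → S/I/S on L1; bus (none); mem=48
  op6 P0: store L1 := 75 → M/I/I on L1; bus BusRdX; mem=48
  op7 P1: load  L1 → S/S/I on L1; bus BusRd Flush; mem=75
  op8 P0: store L0 := 82 → M/I/I on L0; bus BusRdX; mem=70
  op9 P1: store L1 := 22 → I/M/I on L1; bus BusRdX; mem=75
  op10 P1: load  L1 → I/M/I on L1; bus (none); mem=75
  op11 P0: store L1 := 96 → M/I/I on L1; bus BusRdX Flush; mem=22

invalidations = 1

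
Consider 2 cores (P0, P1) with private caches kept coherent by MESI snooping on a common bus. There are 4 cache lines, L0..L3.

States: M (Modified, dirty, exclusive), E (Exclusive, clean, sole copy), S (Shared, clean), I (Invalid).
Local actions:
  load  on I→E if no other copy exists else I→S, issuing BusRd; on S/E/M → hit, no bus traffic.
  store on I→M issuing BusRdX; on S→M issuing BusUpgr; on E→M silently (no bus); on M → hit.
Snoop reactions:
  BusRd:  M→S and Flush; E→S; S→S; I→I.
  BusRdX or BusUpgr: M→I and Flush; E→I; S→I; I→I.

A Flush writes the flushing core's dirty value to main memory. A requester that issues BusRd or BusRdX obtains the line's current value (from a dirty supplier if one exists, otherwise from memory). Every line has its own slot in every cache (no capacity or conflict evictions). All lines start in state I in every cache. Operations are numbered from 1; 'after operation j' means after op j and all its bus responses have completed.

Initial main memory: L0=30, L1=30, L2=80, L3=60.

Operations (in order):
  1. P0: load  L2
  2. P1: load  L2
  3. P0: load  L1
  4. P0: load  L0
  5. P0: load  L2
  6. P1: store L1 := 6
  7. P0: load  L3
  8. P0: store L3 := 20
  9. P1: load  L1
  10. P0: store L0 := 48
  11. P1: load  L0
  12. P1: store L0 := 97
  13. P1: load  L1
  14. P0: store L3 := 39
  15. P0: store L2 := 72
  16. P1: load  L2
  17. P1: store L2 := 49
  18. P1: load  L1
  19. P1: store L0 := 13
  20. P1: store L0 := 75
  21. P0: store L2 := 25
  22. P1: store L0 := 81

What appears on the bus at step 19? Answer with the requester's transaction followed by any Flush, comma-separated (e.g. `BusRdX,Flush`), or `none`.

step 1: P0: load  L2  ⟶  EI  (L2)  txn=BusRd  M[L2]=80
step 2: P1: load  L2  ⟶  SS  (L2)  txn=BusRd  M[L2]=80
step 3: P0: load  L1  ⟶  EI  (L1)  txn=BusRd  M[L1]=30
step 4: P0: load  L0  ⟶  EI  (L0)  txn=BusRd  M[L0]=30
step 5: P0: load  L2  ⟶  SS  (L2)  txn=∅  M[L2]=80
step 6: P1: store L1 := 6  ⟶  IM  (L1)  txn=BusRdX  M[L1]=30
step 7: P0: load  L3  ⟶  EI  (L3)  txn=BusRd  M[L3]=60
step 8: P0: store L3 := 20  ⟶  MI  (L3)  txn=∅  M[L3]=60
step 9: P1: load  L1  ⟶  IM  (L1)  txn=∅  M[L1]=30
step 10: P0: store L0 := 48  ⟶  MI  (L0)  txn=∅  M[L0]=30
step 11: P1: load  L0  ⟶  SS  (L0)  txn=BusRd+Flush  M[L0]=48
step 12: P1: store L0 := 97  ⟶  IM  (L0)  txn=BusUpgr  M[L0]=48
step 13: P1: load  L1  ⟶  IM  (L1)  txn=∅  M[L1]=30
step 14: P0: store L3 := 39  ⟶  MI  (L3)  txn=∅  M[L3]=60
step 15: P0: store L2 := 72  ⟶  MI  (L2)  txn=BusUpgr  M[L2]=80
step 16: P1: load  L2  ⟶  SS  (L2)  txn=BusRd+Flush  M[L2]=72
step 17: P1: store L2 := 49  ⟶  IM  (L2)  txn=BusUpgr  M[L2]=72
step 18: P1: load  L1  ⟶  IM  (L1)  txn=∅  M[L1]=30
step 19: P1: store L0 := 13  ⟶  IM  (L0)  txn=∅  M[L0]=48
step 20: P1: store L0 := 75  ⟶  IM  (L0)  txn=∅  M[L0]=48
step 21: P0: store L2 := 25  ⟶  MI  (L2)  txn=BusRdX+Flush  M[L2]=49
step 22: P1: store L0 := 81  ⟶  IM  (L0)  txn=∅  M[L0]=48

bus = none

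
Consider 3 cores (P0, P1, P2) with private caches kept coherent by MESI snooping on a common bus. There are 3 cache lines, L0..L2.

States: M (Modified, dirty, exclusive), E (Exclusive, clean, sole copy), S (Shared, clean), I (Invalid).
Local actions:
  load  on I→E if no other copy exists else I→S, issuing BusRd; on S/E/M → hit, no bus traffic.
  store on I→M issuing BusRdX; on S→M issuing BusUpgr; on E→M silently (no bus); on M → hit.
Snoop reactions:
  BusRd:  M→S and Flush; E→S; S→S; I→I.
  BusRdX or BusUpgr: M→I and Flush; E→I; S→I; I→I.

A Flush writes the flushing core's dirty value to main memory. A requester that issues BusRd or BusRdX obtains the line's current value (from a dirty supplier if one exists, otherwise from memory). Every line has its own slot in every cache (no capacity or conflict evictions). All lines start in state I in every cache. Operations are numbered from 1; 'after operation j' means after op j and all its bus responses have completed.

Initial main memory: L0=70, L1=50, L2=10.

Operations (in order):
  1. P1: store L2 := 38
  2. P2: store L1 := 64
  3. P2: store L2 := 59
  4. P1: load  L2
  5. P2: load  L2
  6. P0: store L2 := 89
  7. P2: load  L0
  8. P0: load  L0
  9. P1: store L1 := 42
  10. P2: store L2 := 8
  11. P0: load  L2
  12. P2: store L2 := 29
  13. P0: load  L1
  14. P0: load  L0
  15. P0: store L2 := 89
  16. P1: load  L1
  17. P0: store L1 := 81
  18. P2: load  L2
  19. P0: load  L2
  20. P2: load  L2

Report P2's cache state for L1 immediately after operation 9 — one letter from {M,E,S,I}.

step 1: P1: store L2 := 38  ⟶  IMI  (L2)  txn=BusRdX  M[L2]=10
step 2: P2: store L1 := 64  ⟶  IIM  (L1)  txn=BusRdX  M[L1]=50
step 3: P2: store L2 := 59  ⟶  IIM  (L2)  txn=BusRdX+Flush  M[L2]=38
step 4: P1: load  L2  ⟶  ISS  (L2)  txn=BusRd+Flush  M[L2]=59
step 5: P2: load  L2  ⟶  ISS  (L2)  txn=∅  M[L2]=59
step 6: P0: store L2 := 89  ⟶  MII  (L2)  txn=BusRdX  M[L2]=59
step 7: P2: load  L0  ⟶  IIE  (L0)  txn=BusRd  M[L0]=70
step 8: P0: load  L0  ⟶  SIS  (L0)  txn=BusRd  M[L0]=70
step 9: P1: store L1 := 42  ⟶  IMI  (L1)  txn=BusRdX+Flush  M[L1]=64
step 10: P2: store L2 := 8  ⟶  IIM  (L2)  txn=BusRdX+Flush  M[L2]=89
step 11: P0: load  L2  ⟶  SIS  (L2)  txn=BusRd+Flush  M[L2]=8
step 12: P2: store L2 := 29  ⟶  IIM  (L2)  txn=BusUpgr  M[L2]=8
step 13: P0: load  L1  ⟶  SSI  (L1)  txn=BusRd+Flush  M[L1]=42
step 14: P0: load  L0  ⟶  SIS  (L0)  txn=∅  M[L0]=70
step 15: P0: store L2 := 89  ⟶  MII  (L2)  txn=BusRdX+Flush  M[L2]=29
step 16: P1: load  L1  ⟶  SSI  (L1)  txn=∅  M[L1]=42
step 17: P0: store L1 := 81  ⟶  MII  (L1)  txn=BusUpgr  M[L1]=42
step 18: P2: load  L2  ⟶  SIS  (L2)  txn=BusRd+Flush  M[L2]=89
step 19: P0: load  L2  ⟶  SIS  (L2)  txn=∅  M[L2]=89
step 20: P2: load  L2  ⟶  SIS  (L2)  txn=∅  M[L2]=89

state = I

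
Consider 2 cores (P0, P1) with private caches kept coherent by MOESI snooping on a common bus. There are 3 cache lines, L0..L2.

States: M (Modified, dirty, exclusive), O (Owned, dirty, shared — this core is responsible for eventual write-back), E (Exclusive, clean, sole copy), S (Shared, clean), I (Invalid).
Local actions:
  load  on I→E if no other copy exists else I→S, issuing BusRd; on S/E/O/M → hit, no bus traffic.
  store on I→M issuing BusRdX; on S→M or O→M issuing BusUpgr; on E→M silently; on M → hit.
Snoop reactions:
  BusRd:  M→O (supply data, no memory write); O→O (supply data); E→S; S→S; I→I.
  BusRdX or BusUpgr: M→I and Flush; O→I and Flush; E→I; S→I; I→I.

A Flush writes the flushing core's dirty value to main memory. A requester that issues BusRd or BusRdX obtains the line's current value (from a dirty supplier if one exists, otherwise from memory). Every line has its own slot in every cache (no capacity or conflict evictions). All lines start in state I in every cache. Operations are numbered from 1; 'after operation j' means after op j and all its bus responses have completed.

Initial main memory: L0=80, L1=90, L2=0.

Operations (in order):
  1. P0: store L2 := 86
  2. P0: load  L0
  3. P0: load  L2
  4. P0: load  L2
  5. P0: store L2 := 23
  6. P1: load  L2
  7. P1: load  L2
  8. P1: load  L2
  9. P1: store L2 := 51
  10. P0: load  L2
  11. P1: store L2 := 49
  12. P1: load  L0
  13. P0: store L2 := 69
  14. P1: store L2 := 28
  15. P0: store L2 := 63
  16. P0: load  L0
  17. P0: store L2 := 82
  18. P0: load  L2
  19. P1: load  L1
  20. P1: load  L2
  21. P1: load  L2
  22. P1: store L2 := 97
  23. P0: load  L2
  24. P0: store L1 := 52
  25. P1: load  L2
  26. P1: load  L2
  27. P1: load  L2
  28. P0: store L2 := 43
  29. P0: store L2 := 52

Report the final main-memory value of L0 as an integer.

memory[L0] = 80

1. P0: store L2 := 86  bus=[BusRdX]  L2: P0=M P1=I  mem[L2]=0
2. P0: load  L0  bus=[BusRd]  L0: P0=E P1=I  mem[L0]=80
3. P0: load  L2  bus=[-]  L2: P0=M P1=I  mem[L2]=0
4. P0: load  L2  bus=[-]  L2: P0=M P1=I  mem[L2]=0
5. P0: store L2 := 23  bus=[-]  L2: P0=M P1=I  mem[L2]=0
6. P1: load  L2  bus=[BusRd]  L2: P0=O P1=S  mem[L2]=0
7. P1: load  L2  bus=[-]  L2: P0=O P1=S  mem[L2]=0
8. P1: load  L2  bus=[-]  L2: P0=O P1=S  mem[L2]=0
9. P1: store L2 := 51  bus=[BusUpgr,Flush]  L2: P0=I P1=M  mem[L2]=23
10. P0: load  L2  bus=[BusRd]  L2: P0=S P1=O  mem[L2]=23
11. P1: store L2 := 49  bus=[BusUpgr]  L2: P0=I P1=M  mem[L2]=23
12. P1: load  L0  bus=[BusRd]  L0: P0=S P1=S  mem[L0]=80
13. P0: store L2 := 69  bus=[BusRdX,Flush]  L2: P0=M P1=I  mem[L2]=49
14. P1: store L2 := 28  bus=[BusRdX,Flush]  L2: P0=I P1=M  mem[L2]=69
15. P0: store L2 := 63  bus=[BusRdX,Flush]  L2: P0=M P1=I  mem[L2]=28
16. P0: load  L0  bus=[-]  L0: P0=S P1=S  mem[L0]=80
17. P0: store L2 := 82  bus=[-]  L2: P0=M P1=I  mem[L2]=28
18. P0: load  L2  bus=[-]  L2: P0=M P1=I  mem[L2]=28
19. P1: load  L1  bus=[BusRd]  L1: P0=I P1=E  mem[L1]=90
20. P1: load  L2  bus=[BusRd]  L2: P0=O P1=S  mem[L2]=28
21. P1: load  L2  bus=[-]  L2: P0=O P1=S  mem[L2]=28
22. P1: store L2 := 97  bus=[BusUpgr,Flush]  L2: P0=I P1=M  mem[L2]=82
23. P0: load  L2  bus=[BusRd]  L2: P0=S P1=O  mem[L2]=82
24. P0: store L1 := 52  bus=[BusRdX]  L1: P0=M P1=I  mem[L1]=90
25. P1: load  L2  bus=[-]  L2: P0=S P1=O  mem[L2]=82
26. P1: load  L2  bus=[-]  L2: P0=S P1=O  mem[L2]=82
27. P1: load  L2  bus=[-]  L2: P0=S P1=O  mem[L2]=82
28. P0: store L2 := 43  bus=[BusUpgr,Flush]  L2: P0=M P1=I  mem[L2]=97
29. P0: store L2 := 52  bus=[-]  L2: P0=M P1=I  mem[L2]=97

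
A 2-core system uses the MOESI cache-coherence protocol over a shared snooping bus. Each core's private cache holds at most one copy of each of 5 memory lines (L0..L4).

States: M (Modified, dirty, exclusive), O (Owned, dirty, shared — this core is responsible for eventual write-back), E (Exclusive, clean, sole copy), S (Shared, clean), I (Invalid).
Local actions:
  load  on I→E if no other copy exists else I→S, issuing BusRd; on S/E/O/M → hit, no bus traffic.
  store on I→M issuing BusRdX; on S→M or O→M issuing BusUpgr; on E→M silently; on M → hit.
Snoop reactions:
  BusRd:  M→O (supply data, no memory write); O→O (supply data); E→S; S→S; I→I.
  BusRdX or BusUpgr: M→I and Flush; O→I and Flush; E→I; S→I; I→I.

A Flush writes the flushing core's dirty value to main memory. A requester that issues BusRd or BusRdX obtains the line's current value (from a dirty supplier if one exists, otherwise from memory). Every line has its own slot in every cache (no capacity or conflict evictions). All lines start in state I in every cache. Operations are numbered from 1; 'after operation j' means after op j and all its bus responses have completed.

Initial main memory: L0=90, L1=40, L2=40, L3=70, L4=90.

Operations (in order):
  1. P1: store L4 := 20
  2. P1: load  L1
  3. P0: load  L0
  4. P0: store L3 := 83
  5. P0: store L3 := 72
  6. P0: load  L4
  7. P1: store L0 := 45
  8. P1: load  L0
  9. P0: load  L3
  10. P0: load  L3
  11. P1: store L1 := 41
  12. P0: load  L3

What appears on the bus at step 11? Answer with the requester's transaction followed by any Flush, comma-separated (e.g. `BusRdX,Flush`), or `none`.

bus = none

  op1 P1: store L4 := 20 → I/M on L4; bus BusRdX; mem=90
  op2 P1: load  L1 → I/E on L1; bus BusRd; mem=40
  op3 P0: load  L0 → E/I on L0; bus BusRd; mem=90
  op4 P0: store L3 := 83 → M/I on L3; bus BusRdX; mem=70
  op5 P0: store L3 := 72 → M/I on L3; bus (none); mem=70
  op6 P0: load  L4 → S/O on L4; bus BusRd; mem=90
  op7 P1: store L0 := 45 → I/M on L0; bus BusRdX; mem=90
  op8 P1: load  L0 → I/M on L0; bus (none); mem=90
  op9 P0: load  L3 → M/I on L3; bus (none); mem=70
  op10 P0: load  L3 → M/I on L3; bus (none); mem=70
  op11 P1: store L1 := 41 → I/M on L1; bus (none); mem=40
  op12 P0: load  L3 → M/I on L3; bus (none); mem=70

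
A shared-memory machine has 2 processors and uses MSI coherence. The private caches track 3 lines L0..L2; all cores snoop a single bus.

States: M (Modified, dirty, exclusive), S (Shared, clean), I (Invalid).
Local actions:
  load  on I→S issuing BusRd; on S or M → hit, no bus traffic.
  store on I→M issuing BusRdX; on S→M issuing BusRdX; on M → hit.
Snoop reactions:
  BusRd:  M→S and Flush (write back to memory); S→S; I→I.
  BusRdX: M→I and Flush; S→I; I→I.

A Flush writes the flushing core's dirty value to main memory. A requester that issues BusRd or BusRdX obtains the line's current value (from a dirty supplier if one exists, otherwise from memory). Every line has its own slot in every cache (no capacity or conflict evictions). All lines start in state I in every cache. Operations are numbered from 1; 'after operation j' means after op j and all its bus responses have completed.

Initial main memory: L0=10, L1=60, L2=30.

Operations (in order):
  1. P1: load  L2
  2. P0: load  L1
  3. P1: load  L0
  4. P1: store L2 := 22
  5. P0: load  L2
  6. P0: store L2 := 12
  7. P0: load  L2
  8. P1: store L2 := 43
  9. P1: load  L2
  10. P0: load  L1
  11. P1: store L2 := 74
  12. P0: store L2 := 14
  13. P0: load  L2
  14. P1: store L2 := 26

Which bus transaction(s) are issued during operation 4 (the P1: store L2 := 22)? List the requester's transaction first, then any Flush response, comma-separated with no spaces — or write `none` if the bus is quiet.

  op1 P1: load  L2 → I/S on L2; bus BusRd; mem=30
  op2 P0: load  L1 → S/I on L1; bus BusRd; mem=60
  op3 P1: load  L0 → I/S on L0; bus BusRd; mem=10
  op4 P1: store L2 := 22 → I/M on L2; bus BusRdX; mem=30
  op5 P0: load  L2 → S/S on L2; bus BusRd Flush; mem=22
  op6 P0: store L2 := 12 → M/I on L2; bus BusRdX; mem=22
  op7 P0: load  L2 → M/I on L2; bus (none); mem=22
  op8 P1: store L2 := 43 → I/M on L2; bus BusRdX Flush; mem=12
  op9 P1: load  L2 → I/M on L2; bus (none); mem=12
  op10 P0: load  L1 → S/I on L1; bus (none); mem=60
  op11 P1: store L2 := 74 → I/M on L2; bus (none); mem=12
  op12 P0: store L2 := 14 → M/I on L2; bus BusRdX Flush; mem=74
  op13 P0: load  L2 → M/I on L2; bus (none); mem=74
  op14 P1: store L2 := 26 → I/M on L2; bus BusRdX Flush; mem=14

bus = BusRdX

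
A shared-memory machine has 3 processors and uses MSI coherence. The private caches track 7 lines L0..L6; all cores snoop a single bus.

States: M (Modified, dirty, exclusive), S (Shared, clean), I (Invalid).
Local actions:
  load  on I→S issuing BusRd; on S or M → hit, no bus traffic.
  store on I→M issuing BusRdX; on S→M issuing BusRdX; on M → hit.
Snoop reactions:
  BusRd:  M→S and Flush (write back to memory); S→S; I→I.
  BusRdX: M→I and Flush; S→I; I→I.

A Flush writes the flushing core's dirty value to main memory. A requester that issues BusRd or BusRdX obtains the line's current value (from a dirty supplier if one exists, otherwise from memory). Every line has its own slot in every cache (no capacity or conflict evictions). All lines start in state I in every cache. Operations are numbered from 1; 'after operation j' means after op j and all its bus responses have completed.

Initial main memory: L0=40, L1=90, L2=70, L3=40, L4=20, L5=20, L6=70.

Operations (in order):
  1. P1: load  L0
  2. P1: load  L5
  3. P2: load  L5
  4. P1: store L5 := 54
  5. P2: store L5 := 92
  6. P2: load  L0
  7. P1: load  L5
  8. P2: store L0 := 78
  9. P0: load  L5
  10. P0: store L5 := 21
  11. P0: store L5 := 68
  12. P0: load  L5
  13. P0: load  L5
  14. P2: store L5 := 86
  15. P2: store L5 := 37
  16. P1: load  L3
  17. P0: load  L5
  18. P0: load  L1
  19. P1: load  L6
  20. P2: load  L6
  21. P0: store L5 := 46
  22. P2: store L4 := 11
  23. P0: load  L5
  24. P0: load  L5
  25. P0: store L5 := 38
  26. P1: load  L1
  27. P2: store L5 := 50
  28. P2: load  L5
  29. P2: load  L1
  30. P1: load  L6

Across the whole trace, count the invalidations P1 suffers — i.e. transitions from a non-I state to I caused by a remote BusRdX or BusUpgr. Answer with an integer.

invalidations = 3

[1] P1: load  L0 | P0:I, P1:S(40), P2:I | bus: BusRd
[2] P1: load  L5 | P0:I, P1:S(20), P2:I | bus: BusRd
[3] P2: load  L5 | P0:I, P1:S(20), P2:S(20) | bus: BusRd
[4] P1: store L5 := 54 | P0:I, P1:M(54), P2:I | bus: BusRdX
[5] P2: store L5 := 92 | P0:I, P1:I, P2:M(92) | bus: BusRdX,Flush
[6] P2: load  L0 | P0:I, P1:S(40), P2:S(40) | bus: BusRd
[7] P1: load  L5 | P0:I, P1:S(92), P2:S(92) | bus: BusRd,Flush
[8] P2: store L0 := 78 | P0:I, P1:I, P2:M(78) | bus: BusRdX
[9] P0: load  L5 | P0:S(92), P1:S(92), P2:S(92) | bus: BusRd
[10] P0: store L5 := 21 | P0:M(21), P1:I, P2:I | bus: BusRdX
[11] P0: store L5 := 68 | P0:M(68), P1:I, P2:I | bus: none
[12] P0: load  L5 | P0:M(68), P1:I, P2:I | bus: none
[13] P0: load  L5 | P0:M(68), P1:I, P2:I | bus: none
[14] P2: store L5 := 86 | P0:I, P1:I, P2:M(86) | bus: BusRdX,Flush
[15] P2: store L5 := 37 | P0:I, P1:I, P2:M(37) | bus: none
[16] P1: load  L3 | P0:I, P1:S(40), P2:I | bus: BusRd
[17] P0: load  L5 | P0:S(37), P1:I, P2:S(37) | bus: BusRd,Flush
[18] P0: load  L1 | P0:S(90), P1:I, P2:I | bus: BusRd
[19] P1: load  L6 | P0:I, P1:S(70), P2:I | bus: BusRd
[20] P2: load  L6 | P0:I, P1:S(70), P2:S(70) | bus: BusRd
[21] P0: store L5 := 46 | P0:M(46), P1:I, P2:I | bus: BusRdX
[22] P2: store L4 := 11 | P0:I, P1:I, P2:M(11) | bus: BusRdX
[23] P0: load  L5 | P0:M(46), P1:I, P2:I | bus: none
[24] P0: load  L5 | P0:M(46), P1:I, P2:I | bus: none
[25] P0: store L5 := 38 | P0:M(38), P1:I, P2:I | bus: none
[26] P1: load  L1 | P0:S(90), P1:S(90), P2:I | bus: BusRd
[27] P2: store L5 := 50 | P0:I, P1:I, P2:M(50) | bus: BusRdX,Flush
[28] P2: load  L5 | P0:I, P1:I, P2:M(50) | bus: none
[29] P2: load  L1 | P0:S(90), P1:S(90), P2:S(90) | bus: BusRd
[30] P1: load  L6 | P0:I, P1:S(70), P2:S(70) | bus: none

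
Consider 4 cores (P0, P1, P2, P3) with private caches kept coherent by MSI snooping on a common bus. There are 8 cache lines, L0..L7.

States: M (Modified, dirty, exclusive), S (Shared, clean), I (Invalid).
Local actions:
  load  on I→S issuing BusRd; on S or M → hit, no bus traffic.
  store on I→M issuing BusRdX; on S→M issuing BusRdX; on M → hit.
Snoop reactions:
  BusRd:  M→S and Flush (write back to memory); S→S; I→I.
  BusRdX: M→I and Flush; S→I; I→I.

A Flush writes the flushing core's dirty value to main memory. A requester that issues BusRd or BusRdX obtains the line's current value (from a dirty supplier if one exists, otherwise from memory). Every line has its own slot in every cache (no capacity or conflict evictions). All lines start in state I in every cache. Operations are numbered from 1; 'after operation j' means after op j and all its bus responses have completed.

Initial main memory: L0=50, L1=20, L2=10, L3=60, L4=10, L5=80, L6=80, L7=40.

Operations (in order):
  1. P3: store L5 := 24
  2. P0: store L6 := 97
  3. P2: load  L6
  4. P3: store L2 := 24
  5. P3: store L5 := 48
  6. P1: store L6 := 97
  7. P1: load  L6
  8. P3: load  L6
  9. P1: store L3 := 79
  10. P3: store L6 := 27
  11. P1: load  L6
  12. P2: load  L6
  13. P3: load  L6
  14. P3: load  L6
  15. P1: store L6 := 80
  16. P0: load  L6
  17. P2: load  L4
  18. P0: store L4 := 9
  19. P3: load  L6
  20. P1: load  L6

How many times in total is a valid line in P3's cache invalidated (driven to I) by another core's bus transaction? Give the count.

invalidations = 1

step 1: P3: store L5 := 24  ⟶  IIIM  (L5)  txn=BusRdX  M[L5]=80
step 2: P0: store L6 := 97  ⟶  MIII  (L6)  txn=BusRdX  M[L6]=80
step 3: P2: load  L6  ⟶  SISI  (L6)  txn=BusRd+Flush  M[L6]=97
step 4: P3: store L2 := 24  ⟶  IIIM  (L2)  txn=BusRdX  M[L2]=10
step 5: P3: store L5 := 48  ⟶  IIIM  (L5)  txn=∅  M[L5]=80
step 6: P1: store L6 := 97  ⟶  IMII  (L6)  txn=BusRdX  M[L6]=97
step 7: P1: load  L6  ⟶  IMII  (L6)  txn=∅  M[L6]=97
step 8: P3: load  L6  ⟶  ISIS  (L6)  txn=BusRd+Flush  M[L6]=97
step 9: P1: store L3 := 79  ⟶  IMII  (L3)  txn=BusRdX  M[L3]=60
step 10: P3: store L6 := 27  ⟶  IIIM  (L6)  txn=BusRdX  M[L6]=97
step 11: P1: load  L6  ⟶  ISIS  (L6)  txn=BusRd+Flush  M[L6]=27
step 12: P2: load  L6  ⟶  ISSS  (L6)  txn=BusRd  M[L6]=27
step 13: P3: load  L6  ⟶  ISSS  (L6)  txn=∅  M[L6]=27
step 14: P3: load  L6  ⟶  ISSS  (L6)  txn=∅  M[L6]=27
step 15: P1: store L6 := 80  ⟶  IMII  (L6)  txn=BusRdX  M[L6]=27
step 16: P0: load  L6  ⟶  SSII  (L6)  txn=BusRd+Flush  M[L6]=80
step 17: P2: load  L4  ⟶  IISI  (L4)  txn=BusRd  M[L4]=10
step 18: P0: store L4 := 9  ⟶  MIII  (L4)  txn=BusRdX  M[L4]=10
step 19: P3: load  L6  ⟶  SSIS  (L6)  txn=BusRd  M[L6]=80
step 20: P1: load  L6  ⟶  SSIS  (L6)  txn=∅  M[L6]=80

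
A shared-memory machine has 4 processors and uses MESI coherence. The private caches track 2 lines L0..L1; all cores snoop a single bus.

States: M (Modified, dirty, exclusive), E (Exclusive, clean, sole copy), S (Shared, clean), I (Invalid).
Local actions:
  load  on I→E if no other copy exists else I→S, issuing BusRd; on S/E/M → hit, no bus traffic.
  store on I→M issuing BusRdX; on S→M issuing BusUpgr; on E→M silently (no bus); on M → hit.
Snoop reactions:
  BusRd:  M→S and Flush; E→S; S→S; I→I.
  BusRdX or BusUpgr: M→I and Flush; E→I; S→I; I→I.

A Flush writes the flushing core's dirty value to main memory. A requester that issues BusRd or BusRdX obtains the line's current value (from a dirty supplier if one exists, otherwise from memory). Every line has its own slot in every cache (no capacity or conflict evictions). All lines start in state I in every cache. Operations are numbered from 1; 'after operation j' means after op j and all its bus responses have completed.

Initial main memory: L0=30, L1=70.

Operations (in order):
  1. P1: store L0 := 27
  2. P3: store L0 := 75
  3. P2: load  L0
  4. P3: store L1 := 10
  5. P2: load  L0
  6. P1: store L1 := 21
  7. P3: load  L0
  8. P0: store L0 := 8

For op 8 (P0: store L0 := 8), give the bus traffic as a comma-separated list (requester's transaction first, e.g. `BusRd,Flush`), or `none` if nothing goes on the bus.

step 1: P1: store L0 := 27  ⟶  IMII  (L0)  txn=BusRdX  M[L0]=30
step 2: P3: store L0 := 75  ⟶  IIIM  (L0)  txn=BusRdX+Flush  M[L0]=27
step 3: P2: load  L0  ⟶  IISS  (L0)  txn=BusRd+Flush  M[L0]=75
step 4: P3: store L1 := 10  ⟶  IIIM  (L1)  txn=BusRdX  M[L1]=70
step 5: P2: load  L0  ⟶  IISS  (L0)  txn=∅  M[L0]=75
step 6: P1: store L1 := 21  ⟶  IMII  (L1)  txn=BusRdX+Flush  M[L1]=10
step 7: P3: load  L0  ⟶  IISS  (L0)  txn=∅  M[L0]=75
step 8: P0: store L0 := 8  ⟶  MIII  (L0)  txn=BusRdX  M[L0]=75

bus = BusRdX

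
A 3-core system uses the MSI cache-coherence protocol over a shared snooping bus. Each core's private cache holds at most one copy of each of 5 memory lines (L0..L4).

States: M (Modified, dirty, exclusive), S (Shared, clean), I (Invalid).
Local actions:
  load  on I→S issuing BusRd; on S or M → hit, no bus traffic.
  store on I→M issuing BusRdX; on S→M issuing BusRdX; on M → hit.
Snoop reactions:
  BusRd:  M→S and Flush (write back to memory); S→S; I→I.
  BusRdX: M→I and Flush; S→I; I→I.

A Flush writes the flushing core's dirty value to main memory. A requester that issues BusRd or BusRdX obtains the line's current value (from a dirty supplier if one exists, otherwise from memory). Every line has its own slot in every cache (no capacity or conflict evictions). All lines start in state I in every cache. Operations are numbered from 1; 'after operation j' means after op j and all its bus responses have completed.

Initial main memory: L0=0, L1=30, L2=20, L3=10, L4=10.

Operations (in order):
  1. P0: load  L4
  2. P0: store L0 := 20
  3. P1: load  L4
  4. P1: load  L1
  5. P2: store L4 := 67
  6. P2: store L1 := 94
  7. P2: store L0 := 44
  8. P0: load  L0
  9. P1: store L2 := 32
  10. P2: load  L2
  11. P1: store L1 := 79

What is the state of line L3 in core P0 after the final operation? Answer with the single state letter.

state = I

[1] P0: load  L4 | P0:S(10), P1:I, P2:I | bus: BusRd
[2] P0: store L0 := 20 | P0:M(20), P1:I, P2:I | bus: BusRdX
[3] P1: load  L4 | P0:S(10), P1:S(10), P2:I | bus: BusRd
[4] P1: load  L1 | P0:I, P1:S(30), P2:I | bus: BusRd
[5] P2: store L4 := 67 | P0:I, P1:I, P2:M(67) | bus: BusRdX
[6] P2: store L1 := 94 | P0:I, P1:I, P2:M(94) | bus: BusRdX
[7] P2: store L0 := 44 | P0:I, P1:I, P2:M(44) | bus: BusRdX,Flush
[8] P0: load  L0 | P0:S(44), P1:I, P2:S(44) | bus: BusRd,Flush
[9] P1: store L2 := 32 | P0:I, P1:M(32), P2:I | bus: BusRdX
[10] P2: load  L2 | P0:I, P1:S(32), P2:S(32) | bus: BusRd,Flush
[11] P1: store L1 := 79 | P0:I, P1:M(79), P2:I | bus: BusRdX,Flush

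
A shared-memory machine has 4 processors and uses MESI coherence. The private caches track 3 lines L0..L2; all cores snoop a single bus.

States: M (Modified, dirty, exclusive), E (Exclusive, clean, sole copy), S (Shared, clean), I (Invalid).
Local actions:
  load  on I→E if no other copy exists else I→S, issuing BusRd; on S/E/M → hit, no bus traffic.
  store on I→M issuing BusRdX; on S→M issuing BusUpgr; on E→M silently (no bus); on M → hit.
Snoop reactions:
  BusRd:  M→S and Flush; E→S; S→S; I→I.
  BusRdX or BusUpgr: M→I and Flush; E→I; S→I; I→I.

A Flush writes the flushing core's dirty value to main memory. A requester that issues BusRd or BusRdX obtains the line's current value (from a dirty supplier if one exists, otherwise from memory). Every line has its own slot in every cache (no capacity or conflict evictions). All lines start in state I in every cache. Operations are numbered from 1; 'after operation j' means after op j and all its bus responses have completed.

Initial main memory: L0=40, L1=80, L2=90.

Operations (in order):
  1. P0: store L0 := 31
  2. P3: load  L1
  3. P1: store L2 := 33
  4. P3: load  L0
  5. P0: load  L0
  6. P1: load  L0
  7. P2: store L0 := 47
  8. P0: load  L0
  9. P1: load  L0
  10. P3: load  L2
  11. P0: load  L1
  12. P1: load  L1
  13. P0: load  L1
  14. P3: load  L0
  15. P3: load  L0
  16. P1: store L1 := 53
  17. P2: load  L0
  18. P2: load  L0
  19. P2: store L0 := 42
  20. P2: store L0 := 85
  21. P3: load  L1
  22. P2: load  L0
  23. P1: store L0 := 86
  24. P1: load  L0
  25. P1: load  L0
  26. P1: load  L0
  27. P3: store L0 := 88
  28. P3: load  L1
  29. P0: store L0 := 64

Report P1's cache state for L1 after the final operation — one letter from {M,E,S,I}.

1. P0: store L0 := 31  bus=[BusRdX]  L0: P0=M P1=I P2=I P3=I  mem[L0]=40
2. P3: load  L1  bus=[BusRd]  L1: P0=I P1=I P2=I P3=E  mem[L1]=80
3. P1: store L2 := 33  bus=[BusRdX]  L2: P0=I P1=M P2=I P3=I  mem[L2]=90
4. P3: load  L0  bus=[BusRd,Flush]  L0: P0=S P1=I P2=I P3=S  mem[L0]=31
5. P0: load  L0  bus=[-]  L0: P0=S P1=I P2=I P3=S  mem[L0]=31
6. P1: load  L0  bus=[BusRd]  L0: P0=S P1=S P2=I P3=S  mem[L0]=31
7. P2: store L0 := 47  bus=[BusRdX]  L0: P0=I P1=I P2=M P3=I  mem[L0]=31
8. P0: load  L0  bus=[BusRd,Flush]  L0: P0=S P1=I P2=S P3=I  mem[L0]=47
9. P1: load  L0  bus=[BusRd]  L0: P0=S P1=S P2=S P3=I  mem[L0]=47
10. P3: load  L2  bus=[BusRd,Flush]  L2: P0=I P1=S P2=I P3=S  mem[L2]=33
11. P0: load  L1  bus=[BusRd]  L1: P0=S P1=I P2=I P3=S  mem[L1]=80
12. P1: load  L1  bus=[BusRd]  L1: P0=S P1=S P2=I P3=S  mem[L1]=80
13. P0: load  L1  bus=[-]  L1: P0=S P1=S P2=I P3=S  mem[L1]=80
14. P3: load  L0  bus=[BusRd]  L0: P0=S P1=S P2=S P3=S  mem[L0]=47
15. P3: load  L0  bus=[-]  L0: P0=S P1=S P2=S P3=S  mem[L0]=47
16. P1: store L1 := 53  bus=[BusUpgr]  L1: P0=I P1=M P2=I P3=I  mem[L1]=80
17. P2: load  L0  bus=[-]  L0: P0=S P1=S P2=S P3=S  mem[L0]=47
18. P2: load  L0  bus=[-]  L0: P0=S P1=S P2=S P3=S  mem[L0]=47
19. P2: store L0 := 42  bus=[BusUpgr]  L0: P0=I P1=I P2=M P3=I  mem[L0]=47
20. P2: store L0 := 85  bus=[-]  L0: P0=I P1=I P2=M P3=I  mem[L0]=47
21. P3: load  L1  bus=[BusRd,Flush]  L1: P0=I P1=S P2=I P3=S  mem[L1]=53
22. P2: load  L0  bus=[-]  L0: P0=I P1=I P2=M P3=I  mem[L0]=47
23. P1: store L0 := 86  bus=[BusRdX,Flush]  L0: P0=I P1=M P2=I P3=I  mem[L0]=85
24. P1: load  L0  bus=[-]  L0: P0=I P1=M P2=I P3=I  mem[L0]=85
25. P1: load  L0  bus=[-]  L0: P0=I P1=M P2=I P3=I  mem[L0]=85
26. P1: load  L0  bus=[-]  L0: P0=I P1=M P2=I P3=I  mem[L0]=85
27. P3: store L0 := 88  bus=[BusRdX,Flush]  L0: P0=I P1=I P2=I P3=M  mem[L0]=86
28. P3: load  L1  bus=[-]  L1: P0=I P1=S P2=I P3=S  mem[L1]=53
29. P0: store L0 := 64  bus=[BusRdX,Flush]  L0: P0=M P1=I P2=I P3=I  mem[L0]=88

state = S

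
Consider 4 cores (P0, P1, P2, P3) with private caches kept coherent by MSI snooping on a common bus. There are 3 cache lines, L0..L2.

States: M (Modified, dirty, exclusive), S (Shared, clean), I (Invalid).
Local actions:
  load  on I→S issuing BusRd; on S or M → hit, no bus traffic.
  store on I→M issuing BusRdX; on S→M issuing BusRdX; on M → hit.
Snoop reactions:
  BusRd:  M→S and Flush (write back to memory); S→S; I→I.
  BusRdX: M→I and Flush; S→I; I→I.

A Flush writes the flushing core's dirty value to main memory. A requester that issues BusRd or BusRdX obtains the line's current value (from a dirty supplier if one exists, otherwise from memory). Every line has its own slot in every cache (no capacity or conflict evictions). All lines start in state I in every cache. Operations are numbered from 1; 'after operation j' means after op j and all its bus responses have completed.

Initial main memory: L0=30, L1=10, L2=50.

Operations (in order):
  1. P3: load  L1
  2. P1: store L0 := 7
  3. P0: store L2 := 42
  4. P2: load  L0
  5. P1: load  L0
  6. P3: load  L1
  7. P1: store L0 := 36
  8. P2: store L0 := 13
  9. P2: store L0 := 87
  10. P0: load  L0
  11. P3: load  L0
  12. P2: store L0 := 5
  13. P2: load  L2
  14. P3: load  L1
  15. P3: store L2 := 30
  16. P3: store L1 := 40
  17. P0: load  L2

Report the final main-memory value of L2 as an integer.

step 1: P3: load  L1  ⟶  IIIS  (L1)  txn=BusRd  M[L1]=10
step 2: P1: store L0 := 7  ⟶  IMII  (L0)  txn=BusRdX  M[L0]=30
step 3: P0: store L2 := 42  ⟶  MIII  (L2)  txn=BusRdX  M[L2]=50
step 4: P2: load  L0  ⟶  ISSI  (L0)  txn=BusRd+Flush  M[L0]=7
step 5: P1: load  L0  ⟶  ISSI  (L0)  txn=∅  M[L0]=7
step 6: P3: load  L1  ⟶  IIIS  (L1)  txn=∅  M[L1]=10
step 7: P1: store L0 := 36  ⟶  IMII  (L0)  txn=BusRdX  M[L0]=7
step 8: P2: store L0 := 13  ⟶  IIMI  (L0)  txn=BusRdX+Flush  M[L0]=36
step 9: P2: store L0 := 87  ⟶  IIMI  (L0)  txn=∅  M[L0]=36
step 10: P0: load  L0  ⟶  SISI  (L0)  txn=BusRd+Flush  M[L0]=87
step 11: P3: load  L0  ⟶  SISS  (L0)  txn=BusRd  M[L0]=87
step 12: P2: store L0 := 5  ⟶  IIMI  (L0)  txn=BusRdX  M[L0]=87
step 13: P2: load  L2  ⟶  SISI  (L2)  txn=BusRd+Flush  M[L2]=42
step 14: P3: load  L1  ⟶  IIIS  (L1)  txn=∅  M[L1]=10
step 15: P3: store L2 := 30  ⟶  IIIM  (L2)  txn=BusRdX  M[L2]=42
step 16: P3: store L1 := 40  ⟶  IIIM  (L1)  txn=BusRdX  M[L1]=10
step 17: P0: load  L2  ⟶  SIIS  (L2)  txn=BusRd+Flush  M[L2]=30

memory[L2] = 30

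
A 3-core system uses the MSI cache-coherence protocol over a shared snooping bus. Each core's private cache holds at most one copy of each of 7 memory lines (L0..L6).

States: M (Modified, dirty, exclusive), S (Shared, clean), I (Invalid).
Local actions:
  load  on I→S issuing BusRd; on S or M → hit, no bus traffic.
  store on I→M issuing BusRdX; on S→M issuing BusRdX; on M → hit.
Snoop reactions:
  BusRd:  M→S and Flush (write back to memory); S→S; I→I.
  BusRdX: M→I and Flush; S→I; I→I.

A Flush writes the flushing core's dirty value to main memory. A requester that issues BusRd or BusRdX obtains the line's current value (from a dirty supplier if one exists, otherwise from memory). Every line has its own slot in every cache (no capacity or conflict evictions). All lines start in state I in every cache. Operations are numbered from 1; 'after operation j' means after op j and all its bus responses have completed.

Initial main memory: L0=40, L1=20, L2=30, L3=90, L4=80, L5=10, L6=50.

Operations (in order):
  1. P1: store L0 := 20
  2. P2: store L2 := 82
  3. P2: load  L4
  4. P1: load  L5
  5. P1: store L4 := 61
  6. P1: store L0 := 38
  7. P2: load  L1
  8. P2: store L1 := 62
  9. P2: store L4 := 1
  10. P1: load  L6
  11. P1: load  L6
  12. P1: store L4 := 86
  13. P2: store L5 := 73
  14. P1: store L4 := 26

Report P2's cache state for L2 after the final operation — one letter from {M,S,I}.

1. P1: store L0 := 20  bus=[BusRdX]  L0: P0=I P1=M P2=I  mem[L0]=40
2. P2: store L2 := 82  bus=[BusRdX]  L2: P0=I P1=I P2=M  mem[L2]=30
3. P2: load  L4  bus=[BusRd]  L4: P0=I P1=I P2=S  mem[L4]=80
4. P1: load  L5  bus=[BusRd]  L5: P0=I P1=S P2=I  mem[L5]=10
5. P1: store L4 := 61  bus=[BusRdX]  L4: P0=I P1=M P2=I  mem[L4]=80
6. P1: store L0 := 38  bus=[-]  L0: P0=I P1=M P2=I  mem[L0]=40
7. P2: load  L1  bus=[BusRd]  L1: P0=I P1=I P2=S  mem[L1]=20
8. P2: store L1 := 62  bus=[BusRdX]  L1: P0=I P1=I P2=M  mem[L1]=20
9. P2: store L4 := 1  bus=[BusRdX,Flush]  L4: P0=I P1=I P2=M  mem[L4]=61
10. P1: load  L6  bus=[BusRd]  L6: P0=I P1=S P2=I  mem[L6]=50
11. P1: load  L6  bus=[-]  L6: P0=I P1=S P2=I  mem[L6]=50
12. P1: store L4 := 86  bus=[BusRdX,Flush]  L4: P0=I P1=M P2=I  mem[L4]=1
13. P2: store L5 := 73  bus=[BusRdX]  L5: P0=I P1=I P2=M  mem[L5]=10
14. P1: store L4 := 26  bus=[-]  L4: P0=I P1=M P2=I  mem[L4]=1

state = M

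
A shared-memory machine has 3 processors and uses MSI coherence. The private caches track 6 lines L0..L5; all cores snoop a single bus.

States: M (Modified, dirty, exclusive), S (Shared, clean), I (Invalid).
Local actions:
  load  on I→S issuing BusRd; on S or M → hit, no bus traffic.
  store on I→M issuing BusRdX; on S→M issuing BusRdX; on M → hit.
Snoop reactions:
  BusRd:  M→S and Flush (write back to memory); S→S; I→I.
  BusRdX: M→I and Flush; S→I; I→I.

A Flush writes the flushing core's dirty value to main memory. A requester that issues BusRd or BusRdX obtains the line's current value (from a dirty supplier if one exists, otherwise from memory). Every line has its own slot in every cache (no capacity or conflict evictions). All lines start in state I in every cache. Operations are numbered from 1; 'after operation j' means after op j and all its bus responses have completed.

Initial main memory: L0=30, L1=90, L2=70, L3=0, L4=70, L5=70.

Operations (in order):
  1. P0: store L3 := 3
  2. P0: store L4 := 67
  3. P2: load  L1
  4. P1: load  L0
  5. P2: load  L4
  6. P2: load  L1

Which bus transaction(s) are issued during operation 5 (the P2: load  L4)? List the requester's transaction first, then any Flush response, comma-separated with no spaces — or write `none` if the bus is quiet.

bus = BusRd,Flush

  op1 P0: store L3 := 3 → M/I/I on L3; bus BusRdX; mem=0
  op2 P0: store L4 := 67 → M/I/I on L4; bus BusRdX; mem=70
  op3 P2: load  L1 → I/I/S on L1; bus BusRd; mem=90
  op4 P1: load  L0 → I/S/I on L0; bus BusRd; mem=30
  op5 P2: load  L4 → S/I/S on L4; bus BusRd Flush; mem=67
  op6 P2: load  L1 → I/I/S on L1; bus (none); mem=90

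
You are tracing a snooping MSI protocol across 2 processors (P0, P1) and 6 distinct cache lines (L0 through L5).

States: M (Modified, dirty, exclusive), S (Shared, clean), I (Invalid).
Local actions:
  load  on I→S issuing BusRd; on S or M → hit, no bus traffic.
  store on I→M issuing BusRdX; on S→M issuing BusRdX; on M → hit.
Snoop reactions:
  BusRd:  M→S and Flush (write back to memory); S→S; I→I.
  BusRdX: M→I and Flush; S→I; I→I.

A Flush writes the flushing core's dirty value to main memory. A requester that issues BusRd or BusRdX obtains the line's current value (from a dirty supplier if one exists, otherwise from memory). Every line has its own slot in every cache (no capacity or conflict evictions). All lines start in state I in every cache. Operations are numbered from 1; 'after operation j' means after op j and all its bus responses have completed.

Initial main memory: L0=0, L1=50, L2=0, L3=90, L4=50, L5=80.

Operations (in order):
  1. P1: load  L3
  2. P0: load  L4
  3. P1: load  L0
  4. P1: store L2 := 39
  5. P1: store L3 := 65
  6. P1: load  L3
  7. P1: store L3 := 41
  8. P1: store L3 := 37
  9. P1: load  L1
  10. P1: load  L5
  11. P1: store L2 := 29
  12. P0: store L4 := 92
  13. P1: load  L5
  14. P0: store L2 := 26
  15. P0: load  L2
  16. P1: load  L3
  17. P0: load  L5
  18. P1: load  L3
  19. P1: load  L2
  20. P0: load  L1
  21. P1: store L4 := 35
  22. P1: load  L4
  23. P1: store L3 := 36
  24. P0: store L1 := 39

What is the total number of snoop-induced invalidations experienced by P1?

invalidations = 2

  op1 P1: load  L3 → I/S on L3; bus BusRd; mem=90
  op2 P0: load  L4 → S/I on L4; bus BusRd; mem=50
  op3 P1: load  L0 → I/S on L0; bus BusRd; mem=0
  op4 P1: store L2 := 39 → I/M on L2; bus BusRdX; mem=0
  op5 P1: store L3 := 65 → I/M on L3; bus BusRdX; mem=90
  op6 P1: load  L3 → I/M on L3; bus (none); mem=90
  op7 P1: store L3 := 41 → I/M on L3; bus (none); mem=90
  op8 P1: store L3 := 37 → I/M on L3; bus (none); mem=90
  op9 P1: load  L1 → I/S on L1; bus BusRd; mem=50
  op10 P1: load  L5 → I/S on L5; bus BusRd; mem=80
  op11 P1: store L2 := 29 → I/M on L2; bus (none); mem=0
  op12 P0: store L4 := 92 → M/I on L4; bus BusRdX; mem=50
  op13 P1: load  L5 → I/S on L5; bus (none); mem=80
  op14 P0: store L2 := 26 → M/I on L2; bus BusRdX Flush; mem=29
  op15 P0: load  L2 → M/I on L2; bus (none); mem=29
  op16 P1: load  L3 → I/M on L3; bus (none); mem=90
  op17 P0: load  L5 → S/S on L5; bus BusRd; mem=80
  op18 P1: load  L3 → I/M on L3; bus (none); mem=90
  op19 P1: load  L2 → S/S on L2; bus BusRd Flush; mem=26
  op20 P0: load  L1 → S/S on L1; bus BusRd; mem=50
  op21 P1: store L4 := 35 → I/M on L4; bus BusRdX Flush; mem=92
  op22 P1: load  L4 → I/M on L4; bus (none); mem=92
  op23 P1: store L3 := 36 → I/M on L3; bus (none); mem=90
  op24 P0: store L1 := 39 → M/I on L1; bus BusRdX; mem=50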